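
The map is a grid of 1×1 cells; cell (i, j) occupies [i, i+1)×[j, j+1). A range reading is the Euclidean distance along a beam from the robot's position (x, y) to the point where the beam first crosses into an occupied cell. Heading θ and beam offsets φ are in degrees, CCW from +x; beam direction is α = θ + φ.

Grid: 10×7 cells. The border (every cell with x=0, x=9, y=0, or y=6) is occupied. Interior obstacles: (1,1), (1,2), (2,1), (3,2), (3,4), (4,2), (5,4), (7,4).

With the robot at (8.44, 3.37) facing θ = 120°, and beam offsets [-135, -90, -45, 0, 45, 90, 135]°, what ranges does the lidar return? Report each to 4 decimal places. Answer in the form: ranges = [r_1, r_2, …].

beam 1: φ=-135°, α=345°
  d=(0.9659,-0.2588)  start (8,3)  tX=0.5798 tY=1.4296  stride 1/|dx|=1.0353 1/|dy|=3.8637
    cross x-line → (9,3), t=0.5798 (wall)
  → r_1 = 0.5798
beam 2: φ=-90°, α=30°
  d=(0.8660,0.5000)  start (8,3)  tX=0.6466 tY=1.2600  stride 1/|dx|=1.1547 1/|dy|=2.0000
    cross x-line → (9,3), t=0.6466 (wall)
  → r_2 = 0.6466
beam 3: φ=-45°, α=75°
  d=(0.2588,0.9659)  start (8,3)  tX=2.1637 tY=0.6522  stride 1/|dx|=3.8637 1/|dy|=1.0353
    cross y-line → (8,4), t=0.6522
    cross y-line → (8,5), t=1.6875
    cross x-line → (9,5), t=2.1637 (wall)
  → r_3 = 2.1637
beam 4: φ=0°, α=120°
  d=(-0.5000,0.8660)  start (8,3)  tX=0.8800 tY=0.7275  stride 1/|dx|=2.0000 1/|dy|=1.1547
    cross y-line → (8,4), t=0.7275
    cross x-line → (7,4), t=0.8800 (wall)
  → r_4 = 0.8800
beam 5: φ=45°, α=165°
  d=(-0.9659,0.2588)  start (8,3)  tX=0.4555 tY=2.4341  stride 1/|dx|=1.0353 1/|dy|=3.8637
    cross x-line → (7,3), t=0.4555
    cross x-line → (6,3), t=1.4908
    cross y-line → (6,4), t=2.4341
    cross x-line → (5,4), t=2.5261 (wall)
  → r_5 = 2.5261
beam 6: φ=90°, α=210°
  d=(-0.8660,-0.5000)  start (8,3)  tX=0.5081 tY=0.7400  stride 1/|dx|=1.1547 1/|dy|=2.0000
    cross x-line → (7,3), t=0.5081
    cross y-line → (7,2), t=0.7400
    cross x-line → (6,2), t=1.6628
    cross y-line → (6,1), t=2.7400
    cross x-line → (5,1), t=2.8175
    cross x-line → (4,1), t=3.9722
    cross y-line → (4,0), t=4.7400 (wall)
  → r_6 = 4.7400
beam 7: φ=135°, α=255°
  d=(-0.2588,-0.9659)  start (8,3)  tX=1.7000 tY=0.3831  stride 1/|dx|=3.8637 1/|dy|=1.0353
    cross y-line → (8,2), t=0.3831
    cross y-line → (8,1), t=1.4183
    cross x-line → (7,1), t=1.7000
    cross y-line → (7,0), t=2.4536 (wall)
  → r_7 = 2.4536

ranges = [0.5798, 0.6466, 2.1637, 0.8800, 2.5261, 4.7400, 2.4536]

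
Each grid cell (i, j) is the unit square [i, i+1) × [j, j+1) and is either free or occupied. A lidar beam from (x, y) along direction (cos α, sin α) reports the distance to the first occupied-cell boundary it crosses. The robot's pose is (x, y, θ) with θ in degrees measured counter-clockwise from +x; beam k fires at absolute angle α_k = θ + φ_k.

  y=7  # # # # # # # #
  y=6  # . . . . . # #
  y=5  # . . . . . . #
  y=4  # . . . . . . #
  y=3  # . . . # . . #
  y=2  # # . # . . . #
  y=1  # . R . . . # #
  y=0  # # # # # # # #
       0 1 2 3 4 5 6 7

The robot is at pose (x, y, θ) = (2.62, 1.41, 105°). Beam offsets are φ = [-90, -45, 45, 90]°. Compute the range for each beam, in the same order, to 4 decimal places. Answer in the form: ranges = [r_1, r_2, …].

beam 1: φ=-90°, α=15°
  d=(0.9659,0.2588)  start (2,1)  tX=0.3934 tY=2.2796  stride 1/|dx|=1.0353 1/|dy|=3.8637
    cross x-line → (3,1), t=0.3934
    cross x-line → (4,1), t=1.4287
    cross y-line → (4,2), t=2.2796
    cross x-line → (5,2), t=2.4640
    cross x-line → (6,2), t=3.4992
    cross x-line → (7,2), t=4.5345 (wall)
  → r_1 = 4.5345
beam 2: φ=-45°, α=60°
  d=(0.5000,0.8660)  start (2,1)  tX=0.7600 tY=0.6813  stride 1/|dx|=2.0000 1/|dy|=1.1547
    cross y-line → (2,2), t=0.6813
    cross x-line → (3,2), t=0.7600 (wall)
  → r_2 = 0.7600
beam 3: φ=45°, α=150°
  d=(-0.8660,0.5000)  start (2,1)  tX=0.7159 tY=1.1800  stride 1/|dx|=1.1547 1/|dy|=2.0000
    cross x-line → (1,1), t=0.7159
    cross y-line → (1,2), t=1.1800 (wall)
  → r_3 = 1.1800
beam 4: φ=90°, α=195°
  d=(-0.9659,-0.2588)  start (2,1)  tX=0.6419 tY=1.5841  stride 1/|dx|=1.0353 1/|dy|=3.8637
    cross x-line → (1,1), t=0.6419
    cross y-line → (1,0), t=1.5841 (wall)
  → r_4 = 1.5841

ranges = [4.5345, 0.7600, 1.1800, 1.5841]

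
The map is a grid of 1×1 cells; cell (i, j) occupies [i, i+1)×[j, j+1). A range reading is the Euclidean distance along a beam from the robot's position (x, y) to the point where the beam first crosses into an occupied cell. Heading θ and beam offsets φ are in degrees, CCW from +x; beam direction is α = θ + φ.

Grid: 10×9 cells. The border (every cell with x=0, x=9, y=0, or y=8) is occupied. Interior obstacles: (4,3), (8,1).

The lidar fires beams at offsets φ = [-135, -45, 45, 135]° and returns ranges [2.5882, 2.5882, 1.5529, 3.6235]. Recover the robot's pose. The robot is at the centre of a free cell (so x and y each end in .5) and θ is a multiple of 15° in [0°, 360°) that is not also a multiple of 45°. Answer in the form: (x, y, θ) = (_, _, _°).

(x, y, θ) = (7.5, 4.5, 330°)

Candidates: 54 free-cell centres × 16 headings = 864 poses. Raycast each; keep the one whose scan matches to 4 dp.
  (1.5, 1.5, 150°): beam 1 = 7.7646 ≠ 2.5882 ✗
  (4.5, 7.5, 60°): beam 1 = 6.7293 ≠ 2.5882 ✗
  (4.5, 1.5, 255°): beam 1 = 7.0000 ≠ 2.5882 ✗
  (3.5, 7.5, 255°): beam 1 = 0.5774 ≠ 2.5882 ✗
  …
  (7.5, 4.5, 330°): r_1=2.5882, r_2=2.5882, r_3=1.5529, r_4=3.6235 — all match ✓
No second candidate reproduces the full scan.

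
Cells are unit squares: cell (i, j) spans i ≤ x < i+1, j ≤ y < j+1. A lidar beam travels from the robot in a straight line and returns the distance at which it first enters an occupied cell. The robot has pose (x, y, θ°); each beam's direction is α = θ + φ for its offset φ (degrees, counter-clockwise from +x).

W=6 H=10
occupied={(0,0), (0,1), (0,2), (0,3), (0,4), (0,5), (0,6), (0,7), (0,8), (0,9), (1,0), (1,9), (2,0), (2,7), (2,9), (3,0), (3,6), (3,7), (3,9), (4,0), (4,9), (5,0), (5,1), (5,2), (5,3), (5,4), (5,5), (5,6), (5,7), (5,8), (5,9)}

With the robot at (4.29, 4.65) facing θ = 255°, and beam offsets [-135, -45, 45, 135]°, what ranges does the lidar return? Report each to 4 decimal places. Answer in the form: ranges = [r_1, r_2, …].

ranges = [1.5588, 3.7990, 1.4200, 0.8198]

beam 1: φ=-135°, α=120°
  cosα=-0.5000 sinα=0.8660 | (4,4) | tMaxX 0.5800 tMaxY 0.4041 | tΔX 2.0000 tΔY 1.1547
    t=0.4041 [y] (4,5)
    t=0.5800 [x] (3,5)
    t=1.5588 [y] (3,6) — stop
  → r_1 = 1.5588
beam 2: φ=-45°, α=210°
  cosα=-0.8660 sinα=-0.5000 | (4,4) | tMaxX 0.3349 tMaxY 1.3000 | tΔX 1.1547 tΔY 2.0000
    t=0.3349 [x] (3,4)
    t=1.3000 [y] (3,3)
    t=1.4896 [x] (2,3)
    t=2.6443 [x] (1,3)
    t=3.3000 [y] (1,2)
    t=3.7990 [x] (0,2) — stop
  → r_2 = 3.7990
beam 3: φ=45°, α=300°
  cosα=0.5000 sinα=-0.8660 | (4,4) | tMaxX 1.4200 tMaxY 0.7506 | tΔX 2.0000 tΔY 1.1547
    t=0.7506 [y] (4,3)
    t=1.4200 [x] (5,3) — stop
  → r_3 = 1.4200
beam 4: φ=135°, α=30°
  cosα=0.8660 sinα=0.5000 | (4,4) | tMaxX 0.8198 tMaxY 0.7000 | tΔX 1.1547 tΔY 2.0000
    t=0.7000 [y] (4,5)
    t=0.8198 [x] (5,5) — stop
  → r_4 = 0.8198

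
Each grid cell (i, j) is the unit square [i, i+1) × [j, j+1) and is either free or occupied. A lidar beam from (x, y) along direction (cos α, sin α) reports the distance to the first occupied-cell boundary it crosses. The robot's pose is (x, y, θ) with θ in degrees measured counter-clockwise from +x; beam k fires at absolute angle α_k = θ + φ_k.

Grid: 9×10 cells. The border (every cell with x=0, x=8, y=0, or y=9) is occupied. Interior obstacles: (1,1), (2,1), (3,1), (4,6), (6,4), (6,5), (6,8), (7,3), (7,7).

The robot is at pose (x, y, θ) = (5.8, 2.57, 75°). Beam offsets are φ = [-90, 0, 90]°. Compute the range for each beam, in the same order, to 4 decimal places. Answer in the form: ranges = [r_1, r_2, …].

beam 1: φ=-90°, α=345°
  cosα=0.9659 sinα=-0.2588 | (5,2) | tMaxX 0.2071 tMaxY 2.2023 | tΔX 1.0353 tΔY 3.8637
    t=0.2071 [x] (6,2)
    t=1.2423 [x] (7,2)
    t=2.2023 [y] (7,1)
    t=2.2776 [x] (8,1) — stop
  → r_1 = 2.2776
beam 2: φ=0°, α=75°
  cosα=0.2588 sinα=0.9659 | (5,2) | tMaxX 0.7727 tMaxY 0.4452 | tΔX 3.8637 tΔY 1.0353
    t=0.4452 [y] (5,3)
    t=0.7727 [x] (6,3)
    t=1.4804 [y] (6,4) — stop
  → r_2 = 1.4804
beam 3: φ=90°, α=165°
  cosα=-0.9659 sinα=0.2588 | (5,2) | tMaxX 0.8282 tMaxY 1.6614 | tΔX 1.0353 tΔY 3.8637
    t=0.8282 [x] (4,2)
    t=1.6614 [y] (4,3)
    t=1.8635 [x] (3,3)
    t=2.8988 [x] (2,3)
    t=3.9340 [x] (1,3)
    t=4.9693 [x] (0,3) — stop
  → r_3 = 4.9693

ranges = [2.2776, 1.4804, 4.9693]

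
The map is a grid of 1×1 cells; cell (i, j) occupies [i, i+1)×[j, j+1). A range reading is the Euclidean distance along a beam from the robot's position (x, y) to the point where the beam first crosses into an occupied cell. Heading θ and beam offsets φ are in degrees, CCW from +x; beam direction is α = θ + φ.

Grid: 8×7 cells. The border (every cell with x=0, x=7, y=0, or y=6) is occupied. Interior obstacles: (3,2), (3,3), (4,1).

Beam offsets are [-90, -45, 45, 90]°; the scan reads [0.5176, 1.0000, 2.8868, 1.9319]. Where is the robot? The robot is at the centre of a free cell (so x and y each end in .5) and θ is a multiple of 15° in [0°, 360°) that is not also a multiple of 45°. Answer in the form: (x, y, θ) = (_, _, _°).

Candidates: 27 free-cell centres × 16 headings = 432 poses. Raycast each; keep the one whose scan matches to 4 dp.
  (4.5, 3.5, 300°): beam 1 = 0.5774 ≠ 0.5176 ✗
  (2.5, 5.5, 330°): beam 1 = 3.0000 ≠ 0.5176 ✗
  (3.5, 1.5, 75°): beam 2 = 0.5774 ≠ 1.0000 ✗
  (4.5, 4.5, 120°): beam 1 = 2.8868 ≠ 0.5176 ✗
  …
  (6.5, 2.5, 105°): r_1=0.5176, r_2=1.0000, r_3=2.8868, r_4=1.9319 — all match ✓
No second candidate reproduces the full scan.

(x, y, θ) = (6.5, 2.5, 105°)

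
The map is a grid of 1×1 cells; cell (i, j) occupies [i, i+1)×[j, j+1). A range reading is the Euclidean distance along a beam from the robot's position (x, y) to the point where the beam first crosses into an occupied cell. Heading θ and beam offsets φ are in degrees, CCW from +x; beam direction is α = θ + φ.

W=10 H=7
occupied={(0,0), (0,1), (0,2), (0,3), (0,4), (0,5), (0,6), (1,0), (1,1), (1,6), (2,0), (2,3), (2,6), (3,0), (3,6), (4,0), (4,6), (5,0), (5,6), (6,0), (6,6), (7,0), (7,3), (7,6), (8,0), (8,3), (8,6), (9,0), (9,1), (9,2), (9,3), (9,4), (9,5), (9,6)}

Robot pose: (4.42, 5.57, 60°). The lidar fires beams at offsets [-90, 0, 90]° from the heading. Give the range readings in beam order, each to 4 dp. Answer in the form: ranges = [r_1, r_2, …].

beam 1: φ=-90°, α=330°
  d=(0.8660,-0.5000)  start (4,5)  tX=0.6697 tY=1.1400  stride 1/|dx|=1.1547 1/|dy|=2.0000
    cross x-line → (5,5), t=0.6697
    cross y-line → (5,4), t=1.1400
    cross x-line → (6,4), t=1.8244
    cross x-line → (7,4), t=2.9791
    cross y-line → (7,3), t=3.1400 (wall)
  → r_1 = 3.1400
beam 2: φ=0°, α=60°
  d=(0.5000,0.8660)  start (4,5)  tX=1.1600 tY=0.4965  stride 1/|dx|=2.0000 1/|dy|=1.1547
    cross y-line → (4,6), t=0.4965 (wall)
  → r_2 = 0.4965
beam 3: φ=90°, α=150°
  d=(-0.8660,0.5000)  start (4,5)  tX=0.4850 tY=0.8600  stride 1/|dx|=1.1547 1/|dy|=2.0000
    cross x-line → (3,5), t=0.4850
    cross y-line → (3,6), t=0.8600 (wall)
  → r_3 = 0.8600

ranges = [3.1400, 0.4965, 0.8600]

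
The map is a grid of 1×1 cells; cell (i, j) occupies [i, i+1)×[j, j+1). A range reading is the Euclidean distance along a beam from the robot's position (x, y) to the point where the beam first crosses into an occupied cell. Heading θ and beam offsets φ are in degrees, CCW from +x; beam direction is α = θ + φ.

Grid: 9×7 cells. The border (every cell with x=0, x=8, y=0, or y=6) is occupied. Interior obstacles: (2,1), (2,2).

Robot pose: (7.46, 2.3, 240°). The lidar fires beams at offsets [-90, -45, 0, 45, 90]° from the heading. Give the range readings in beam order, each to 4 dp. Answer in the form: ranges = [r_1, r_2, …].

beam 1: φ=-90°, α=150°
  dir = (cos 150°, sin 150°) = (-0.8660, 0.5000); from cell (7,2)
  next x-line at t=0.5312, next y-line at t=1.4000; Δt_x=1.1547, Δt_y=2.0000
    x: enter (6,2) at t=0.5312
    y: enter (6,3) at t=1.4000
    x: enter (5,3) at t=1.6859
    x: enter (4,3) at t=2.8406
    y: enter (4,4) at t=3.4000
    x: enter (3,4) at t=3.9953
    x: enter (2,4) at t=5.1500
    y: enter (2,5) at t=5.4000
    x: enter (1,5) at t=6.3047
    y: enter (1,6) at t=7.4000 ← occupied
  → r_1 = 7.4000
beam 2: φ=-45°, α=195°
  dir = (cos 195°, sin 195°) = (-0.9659, -0.2588); from cell (7,2)
  next x-line at t=0.4762, next y-line at t=1.1591; Δt_x=1.0353, Δt_y=3.8637
    x: enter (6,2) at t=0.4762
    y: enter (6,1) at t=1.1591
    x: enter (5,1) at t=1.5115
    x: enter (4,1) at t=2.5468
    x: enter (3,1) at t=3.5821
    x: enter (2,1) at t=4.6173 ← occupied
  → r_2 = 4.6173
beam 3: φ=0°, α=240°
  dir = (cos 240°, sin 240°) = (-0.5000, -0.8660); from cell (7,2)
  next x-line at t=0.9200, next y-line at t=0.3464; Δt_x=2.0000, Δt_y=1.1547
    y: enter (7,1) at t=0.3464
    x: enter (6,1) at t=0.9200
    y: enter (6,0) at t=1.5011 ← occupied
  → r_3 = 1.5011
beam 4: φ=45°, α=285°
  dir = (cos 285°, sin 285°) = (0.2588, -0.9659); from cell (7,2)
  next x-line at t=2.0864, next y-line at t=0.3106; Δt_x=3.8637, Δt_y=1.0353
    y: enter (7,1) at t=0.3106
    y: enter (7,0) at t=1.3459 ← occupied
  → r_4 = 1.3459
beam 5: φ=90°, α=330°
  dir = (cos 330°, sin 330°) = (0.8660, -0.5000); from cell (7,2)
  next x-line at t=0.6235, next y-line at t=0.6000; Δt_x=1.1547, Δt_y=2.0000
    y: enter (7,1) at t=0.6000
    x: enter (8,1) at t=0.6235 ← occupied
  → r_5 = 0.6235

ranges = [7.4000, 4.6173, 1.5011, 1.3459, 0.6235]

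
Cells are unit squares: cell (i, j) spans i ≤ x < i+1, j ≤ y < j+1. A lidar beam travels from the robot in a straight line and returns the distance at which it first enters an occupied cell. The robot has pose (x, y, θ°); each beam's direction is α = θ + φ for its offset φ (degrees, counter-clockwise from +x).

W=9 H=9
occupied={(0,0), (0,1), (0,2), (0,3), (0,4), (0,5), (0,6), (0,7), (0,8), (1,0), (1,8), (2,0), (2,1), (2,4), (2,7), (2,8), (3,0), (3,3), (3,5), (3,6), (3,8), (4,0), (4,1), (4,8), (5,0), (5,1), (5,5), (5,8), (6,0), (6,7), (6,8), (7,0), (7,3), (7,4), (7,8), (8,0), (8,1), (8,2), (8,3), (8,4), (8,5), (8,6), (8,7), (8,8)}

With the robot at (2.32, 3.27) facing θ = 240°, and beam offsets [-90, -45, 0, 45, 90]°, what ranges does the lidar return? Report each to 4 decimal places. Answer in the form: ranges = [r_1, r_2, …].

ranges = [1.5242, 1.3666, 2.6212, 1.3148, 2.5400]

beam 1: φ=-90°, α=150°
  direction (-0.8660, 0.5000); cell (2,3); t to first gridline: x 0.3695, y 1.4600 (then +1.1547 / +2.0000)
    (1,3) via x @ 0.3695
    (1,4) via y @ 1.4600
    (0,4) via x @ 1.5242  # hit
  → r_1 = 1.5242
beam 2: φ=-45°, α=195°
  direction (-0.9659, -0.2588); cell (2,3); t to first gridline: x 0.3313, y 1.0432 (then +1.0353 / +3.8637)
    (1,3) via x @ 0.3313
    (1,2) via y @ 1.0432
    (0,2) via x @ 1.3666  # hit
  → r_2 = 1.3666
beam 3: φ=0°, α=240°
  direction (-0.5000, -0.8660); cell (2,3); t to first gridline: x 0.6400, y 0.3118 (then +2.0000 / +1.1547)
    (2,2) via y @ 0.3118
    (1,2) via x @ 0.6400
    (1,1) via y @ 1.4665
    (1,0) via y @ 2.6212  # hit
  → r_3 = 2.6212
beam 4: φ=45°, α=285°
  direction (0.2588, -0.9659); cell (2,3); t to first gridline: x 2.6273, y 0.2795 (then +3.8637 / +1.0353)
    (2,2) via y @ 0.2795
    (2,1) via y @ 1.3148  # hit
  → r_4 = 1.3148
beam 5: φ=90°, α=330°
  direction (0.8660, -0.5000); cell (2,3); t to first gridline: x 0.7852, y 0.5400 (then +1.1547 / +2.0000)
    (2,2) via y @ 0.5400
    (3,2) via x @ 0.7852
    (4,2) via x @ 1.9399
    (4,1) via y @ 2.5400  # hit
  → r_5 = 2.5400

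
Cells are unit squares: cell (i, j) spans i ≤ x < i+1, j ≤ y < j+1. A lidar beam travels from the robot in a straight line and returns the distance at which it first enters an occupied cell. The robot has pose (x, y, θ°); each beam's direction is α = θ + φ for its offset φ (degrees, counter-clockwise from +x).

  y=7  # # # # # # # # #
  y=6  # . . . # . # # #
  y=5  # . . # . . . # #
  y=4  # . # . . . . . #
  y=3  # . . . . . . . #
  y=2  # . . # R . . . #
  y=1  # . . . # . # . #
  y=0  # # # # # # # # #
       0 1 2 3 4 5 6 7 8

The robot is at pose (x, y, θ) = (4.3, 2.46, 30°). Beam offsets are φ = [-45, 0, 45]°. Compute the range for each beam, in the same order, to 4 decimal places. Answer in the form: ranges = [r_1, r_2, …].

ranges = [1.7773, 4.2724, 4.7002]

beam 1: φ=-45°, α=345°
  d=(0.9659,-0.2588)  start (4,2)  tX=0.7247 tY=1.7773  stride 1/|dx|=1.0353 1/|dy|=3.8637
    cross x-line → (5,2), t=0.7247
    cross x-line → (6,2), t=1.7600
    cross y-line → (6,1), t=1.7773 (wall)
  → r_1 = 1.7773
beam 2: φ=0°, α=30°
  d=(0.8660,0.5000)  start (4,2)  tX=0.8083 tY=1.0800  stride 1/|dx|=1.1547 1/|dy|=2.0000
    cross x-line → (5,2), t=0.8083
    cross y-line → (5,3), t=1.0800
    cross x-line → (6,3), t=1.9630
    cross y-line → (6,4), t=3.0800
    cross x-line → (7,4), t=3.1177
    cross x-line → (8,4), t=4.2724 (wall)
  → r_2 = 4.2724
beam 3: φ=45°, α=75°
  d=(0.2588,0.9659)  start (4,2)  tX=2.7046 tY=0.5590  stride 1/|dx|=3.8637 1/|dy|=1.0353
    cross y-line → (4,3), t=0.5590
    cross y-line → (4,4), t=1.5943
    cross y-line → (4,5), t=2.6296
    cross x-line → (5,5), t=2.7046
    cross y-line → (5,6), t=3.6649
    cross y-line → (5,7), t=4.7002 (wall)
  → r_3 = 4.7002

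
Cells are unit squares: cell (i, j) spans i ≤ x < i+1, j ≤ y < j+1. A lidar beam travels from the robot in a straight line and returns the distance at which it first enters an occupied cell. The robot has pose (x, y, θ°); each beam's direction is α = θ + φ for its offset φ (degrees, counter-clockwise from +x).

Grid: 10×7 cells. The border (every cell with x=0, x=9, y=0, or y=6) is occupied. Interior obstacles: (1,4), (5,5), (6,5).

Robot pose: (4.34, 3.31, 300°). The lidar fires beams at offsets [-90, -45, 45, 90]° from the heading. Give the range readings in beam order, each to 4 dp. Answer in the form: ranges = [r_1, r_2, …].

beam 1: φ=-90°, α=210°
  d=(-0.8660,-0.5000)  start (4,3)  tX=0.3926 tY=0.6200  stride 1/|dx|=1.1547 1/|dy|=2.0000
    cross x-line → (3,3), t=0.3926
    cross y-line → (3,2), t=0.6200
    cross x-line → (2,2), t=1.5473
    cross y-line → (2,1), t=2.6200
    cross x-line → (1,1), t=2.7020
    cross x-line → (0,1), t=3.8567 (wall)
  → r_1 = 3.8567
beam 2: φ=-45°, α=255°
  d=(-0.2588,-0.9659)  start (4,3)  tX=1.3137 tY=0.3209  stride 1/|dx|=3.8637 1/|dy|=1.0353
    cross y-line → (4,2), t=0.3209
    cross x-line → (3,2), t=1.3137
    cross y-line → (3,1), t=1.3562
    cross y-line → (3,0), t=2.3915 (wall)
  → r_2 = 2.3915
beam 3: φ=45°, α=345°
  d=(0.9659,-0.2588)  start (4,3)  tX=0.6833 tY=1.1977  stride 1/|dx|=1.0353 1/|dy|=3.8637
    cross x-line → (5,3), t=0.6833
    cross y-line → (5,2), t=1.1977
    cross x-line → (6,2), t=1.7186
    cross x-line → (7,2), t=2.7538
    cross x-line → (8,2), t=3.7891
    cross x-line → (9,2), t=4.8244 (wall)
  → r_3 = 4.8244
beam 4: φ=90°, α=30°
  d=(0.8660,0.5000)  start (4,3)  tX=0.7621 tY=1.3800  stride 1/|dx|=1.1547 1/|dy|=2.0000
    cross x-line → (5,3), t=0.7621
    cross y-line → (5,4), t=1.3800
    cross x-line → (6,4), t=1.9168
    cross x-line → (7,4), t=3.0715
    cross y-line → (7,5), t=3.3800
    cross x-line → (8,5), t=4.2262
    cross y-line → (8,6), t=5.3800 (wall)
  → r_4 = 5.3800

ranges = [3.8567, 2.3915, 4.8244, 5.3800]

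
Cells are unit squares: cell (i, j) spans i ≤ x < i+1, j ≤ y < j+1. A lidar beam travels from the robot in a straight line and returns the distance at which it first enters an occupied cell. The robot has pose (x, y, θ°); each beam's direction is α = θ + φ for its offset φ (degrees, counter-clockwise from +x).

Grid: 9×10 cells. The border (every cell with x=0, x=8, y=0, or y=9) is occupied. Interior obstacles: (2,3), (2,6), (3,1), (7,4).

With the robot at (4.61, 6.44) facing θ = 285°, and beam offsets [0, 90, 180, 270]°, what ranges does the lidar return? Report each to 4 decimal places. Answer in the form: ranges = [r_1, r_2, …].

ranges = [5.6319, 3.5096, 2.6503, 1.6668]

beam 1: φ=0°, α=285°
  cosα=0.2588 sinα=-0.9659 | (4,6) | tMaxX 1.5068 tMaxY 0.4555 | tΔX 3.8637 tΔY 1.0353
    t=0.4555 [y] (4,5)
    t=1.4908 [y] (4,4)
    t=1.5068 [x] (5,4)
    t=2.5261 [y] (5,3)
    t=3.5614 [y] (5,2)
    t=4.5966 [y] (5,1)
    t=5.3705 [x] (6,1)
    t=5.6319 [y] (6,0) — stop
  → r_1 = 5.6319
beam 2: φ=90°, α=15°
  cosα=0.9659 sinα=0.2588 | (4,6) | tMaxX 0.4038 tMaxY 2.1637 | tΔX 1.0353 tΔY 3.8637
    t=0.4038 [x] (5,6)
    t=1.4390 [x] (6,6)
    t=2.1637 [y] (6,7)
    t=2.4743 [x] (7,7)
    t=3.5096 [x] (8,7) — stop
  → r_2 = 3.5096
beam 3: φ=180°, α=105°
  cosα=-0.2588 sinα=0.9659 | (4,6) | tMaxX 2.3569 tMaxY 0.5798 | tΔX 3.8637 tΔY 1.0353
    t=0.5798 [y] (4,7)
    t=1.6150 [y] (4,8)
    t=2.3569 [x] (3,8)
    t=2.6503 [y] (3,9) — stop
  → r_3 = 2.6503
beam 4: φ=270°, α=195°
  cosα=-0.9659 sinα=-0.2588 | (4,6) | tMaxX 0.6315 tMaxY 1.7000 | tΔX 1.0353 tΔY 3.8637
    t=0.6315 [x] (3,6)
    t=1.6668 [x] (2,6) — stop
  → r_4 = 1.6668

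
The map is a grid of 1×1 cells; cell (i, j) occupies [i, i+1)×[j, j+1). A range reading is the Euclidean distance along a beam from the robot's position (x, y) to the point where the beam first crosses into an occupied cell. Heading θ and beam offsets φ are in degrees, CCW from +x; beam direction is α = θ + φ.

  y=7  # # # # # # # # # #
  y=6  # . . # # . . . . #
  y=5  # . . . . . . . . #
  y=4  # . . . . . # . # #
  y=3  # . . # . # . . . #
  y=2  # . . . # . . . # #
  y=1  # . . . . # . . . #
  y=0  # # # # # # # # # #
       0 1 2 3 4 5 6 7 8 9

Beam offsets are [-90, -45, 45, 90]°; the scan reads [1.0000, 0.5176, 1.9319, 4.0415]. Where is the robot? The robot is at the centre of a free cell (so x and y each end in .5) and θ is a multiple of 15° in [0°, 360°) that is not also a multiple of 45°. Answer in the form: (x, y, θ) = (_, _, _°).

The pose lattice has 39·16 = 624 candidates. Test each by forward raycasting.
  (2.5, 3.5, 165°): beam 1 = 2.5882 ≠ 1.0000 ✗
  (4.5, 4.5, 60°): beam 2 = 1.5529 ≠ 0.5176 ✗
  (7.5, 5.5, 300°): beam 2 = 4.6587 ≠ 0.5176 ✗
  …
  (1.5, 4.5, 210°): r_1=1.0000, r_2=0.5176, r_3=1.9319, r_4=4.0415 — all match ✓
No second candidate reproduces the full scan.

(x, y, θ) = (1.5, 4.5, 210°)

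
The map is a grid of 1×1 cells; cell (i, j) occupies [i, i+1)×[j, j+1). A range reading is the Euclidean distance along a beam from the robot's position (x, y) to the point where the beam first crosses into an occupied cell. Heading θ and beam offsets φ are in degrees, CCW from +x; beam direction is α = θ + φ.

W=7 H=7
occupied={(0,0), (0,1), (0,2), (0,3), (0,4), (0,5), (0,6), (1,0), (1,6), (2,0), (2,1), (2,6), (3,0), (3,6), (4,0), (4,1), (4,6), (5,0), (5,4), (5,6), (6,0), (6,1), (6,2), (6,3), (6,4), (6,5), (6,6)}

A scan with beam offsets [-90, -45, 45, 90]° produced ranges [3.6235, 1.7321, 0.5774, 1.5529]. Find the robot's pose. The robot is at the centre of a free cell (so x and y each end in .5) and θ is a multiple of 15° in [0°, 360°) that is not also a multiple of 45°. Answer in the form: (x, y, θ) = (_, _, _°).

Enumerate (i+0.5, j+0.5, θ) over the 22 free cells and 16 admissible headings. For each, cast all 4 beams and compare to the given ranges.
  (5.5, 5.5, 105°): beam 1 = 0.5176 ≠ 3.6235 ✗
  (5.5, 2.5, 330°): beam 1 = 1.0000 ≠ 3.6235 ✗
  (4.5, 5.5, 75°): beam 1 = 1.5529 ≠ 3.6235 ✗
  (1.5, 2.5, 330°): beam 1 = 1.0000 ≠ 3.6235 ✗
  …
  (4.5, 2.5, 255°): r_1=3.6235, r_2=1.7321, r_3=0.5774, r_4=1.5529 — all match ✓
Only this pose fits every beam.

(x, y, θ) = (4.5, 2.5, 255°)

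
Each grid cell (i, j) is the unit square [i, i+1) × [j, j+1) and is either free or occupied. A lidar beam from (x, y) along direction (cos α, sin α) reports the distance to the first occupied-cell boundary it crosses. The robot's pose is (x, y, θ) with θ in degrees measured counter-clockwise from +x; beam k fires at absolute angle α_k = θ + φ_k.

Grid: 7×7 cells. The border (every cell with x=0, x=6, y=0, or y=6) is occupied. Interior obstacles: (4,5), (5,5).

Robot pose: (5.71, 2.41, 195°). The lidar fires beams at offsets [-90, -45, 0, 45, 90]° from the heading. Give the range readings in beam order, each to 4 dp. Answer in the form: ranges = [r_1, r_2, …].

beam 1: φ=-90°, α=105°
  d=(-0.2588,0.9659)  start (5,2)  tX=2.7432 tY=0.6108  stride 1/|dx|=3.8637 1/|dy|=1.0353
    cross y-line → (5,3), t=0.6108
    cross y-line → (5,4), t=1.6461
    cross y-line → (5,5), t=2.6814 (wall)
  → r_1 = 2.6814
beam 2: φ=-45°, α=150°
  d=(-0.8660,0.5000)  start (5,2)  tX=0.8198 tY=1.1800  stride 1/|dx|=1.1547 1/|dy|=2.0000
    cross x-line → (4,2), t=0.8198
    cross y-line → (4,3), t=1.1800
    cross x-line → (3,3), t=1.9745
    cross x-line → (2,3), t=3.1292
    cross y-line → (2,4), t=3.1800
    cross x-line → (1,4), t=4.2839
    cross y-line → (1,5), t=5.1800
    cross x-line → (0,5), t=5.4386 (wall)
  → r_2 = 5.4386
beam 3: φ=0°, α=195°
  d=(-0.9659,-0.2588)  start (5,2)  tX=0.7350 tY=1.5841  stride 1/|dx|=1.0353 1/|dy|=3.8637
    cross x-line → (4,2), t=0.7350
    cross y-line → (4,1), t=1.5841
    cross x-line → (3,1), t=1.7703
    cross x-line → (2,1), t=2.8056
    cross x-line → (1,1), t=3.8409
    cross x-line → (0,1), t=4.8762 (wall)
  → r_3 = 4.8762
beam 4: φ=45°, α=240°
  d=(-0.5000,-0.8660)  start (5,2)  tX=1.4200 tY=0.4734  stride 1/|dx|=2.0000 1/|dy|=1.1547
    cross y-line → (5,1), t=0.4734
    cross x-line → (4,1), t=1.4200
    cross y-line → (4,0), t=1.6281 (wall)
  → r_4 = 1.6281
beam 5: φ=90°, α=285°
  d=(0.2588,-0.9659)  start (5,2)  tX=1.1205 tY=0.4245  stride 1/|dx|=3.8637 1/|dy|=1.0353
    cross y-line → (5,1), t=0.4245
    cross x-line → (6,1), t=1.1205 (wall)
  → r_5 = 1.1205

ranges = [2.6814, 5.4386, 4.8762, 1.6281, 1.1205]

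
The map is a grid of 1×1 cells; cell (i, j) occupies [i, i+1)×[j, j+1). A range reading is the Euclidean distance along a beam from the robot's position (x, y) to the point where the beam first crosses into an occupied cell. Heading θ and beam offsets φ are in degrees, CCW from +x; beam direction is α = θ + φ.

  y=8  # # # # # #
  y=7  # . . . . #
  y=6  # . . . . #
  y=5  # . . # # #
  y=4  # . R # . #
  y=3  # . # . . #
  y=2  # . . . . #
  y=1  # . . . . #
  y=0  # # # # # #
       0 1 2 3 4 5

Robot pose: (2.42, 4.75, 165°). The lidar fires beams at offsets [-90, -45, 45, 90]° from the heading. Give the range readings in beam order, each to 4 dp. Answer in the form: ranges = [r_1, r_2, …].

ranges = [3.3646, 2.8400, 1.6397, 0.7765]

beam 1: φ=-90°, α=75°
  d=(0.2588,0.9659)  start (2,4)  tX=2.2409 tY=0.2588  stride 1/|dx|=3.8637 1/|dy|=1.0353
    cross y-line → (2,5), t=0.2588
    cross y-line → (2,6), t=1.2941
    cross x-line → (3,6), t=2.2409
    cross y-line → (3,7), t=2.3294
    cross y-line → (3,8), t=3.3646 (wall)
  → r_1 = 3.3646
beam 2: φ=-45°, α=120°
  d=(-0.5000,0.8660)  start (2,4)  tX=0.8400 tY=0.2887  stride 1/|dx|=2.0000 1/|dy|=1.1547
    cross y-line → (2,5), t=0.2887
    cross x-line → (1,5), t=0.8400
    cross y-line → (1,6), t=1.4434
    cross y-line → (1,7), t=2.5981
    cross x-line → (0,7), t=2.8400 (wall)
  → r_2 = 2.8400
beam 3: φ=45°, α=210°
  d=(-0.8660,-0.5000)  start (2,4)  tX=0.4850 tY=1.5000  stride 1/|dx|=1.1547 1/|dy|=2.0000
    cross x-line → (1,4), t=0.4850
    cross y-line → (1,3), t=1.5000
    cross x-line → (0,3), t=1.6397 (wall)
  → r_3 = 1.6397
beam 4: φ=90°, α=255°
  d=(-0.2588,-0.9659)  start (2,4)  tX=1.6228 tY=0.7765  stride 1/|dx|=3.8637 1/|dy|=1.0353
    cross y-line → (2,3), t=0.7765 (wall)
  → r_4 = 0.7765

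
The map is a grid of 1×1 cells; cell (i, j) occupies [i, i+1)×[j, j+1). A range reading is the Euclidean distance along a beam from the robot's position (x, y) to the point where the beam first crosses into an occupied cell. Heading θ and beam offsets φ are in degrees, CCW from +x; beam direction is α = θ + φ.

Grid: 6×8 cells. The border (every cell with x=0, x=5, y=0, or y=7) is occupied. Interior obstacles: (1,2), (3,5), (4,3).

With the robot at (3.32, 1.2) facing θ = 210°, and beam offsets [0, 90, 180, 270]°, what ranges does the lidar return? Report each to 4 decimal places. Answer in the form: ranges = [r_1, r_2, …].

beam 1: φ=0°, α=210°
  direction (-0.8660, -0.5000); cell (3,1); t to first gridline: x 0.3695, y 0.4000 (then +1.1547 / +2.0000)
    (2,1) via x @ 0.3695
    (2,0) via y @ 0.4000  # hit
  → r_1 = 0.4000
beam 2: φ=90°, α=300°
  direction (0.5000, -0.8660); cell (3,1); t to first gridline: x 1.3600, y 0.2309 (then +2.0000 / +1.1547)
    (3,0) via y @ 0.2309  # hit
  → r_2 = 0.2309
beam 3: φ=180°, α=30°
  direction (0.8660, 0.5000); cell (3,1); t to first gridline: x 0.7852, y 1.6000 (then +1.1547 / +2.0000)
    (4,1) via x @ 0.7852
    (4,2) via y @ 1.6000
    (5,2) via x @ 1.9399  # hit
  → r_3 = 1.9399
beam 4: φ=270°, α=120°
  direction (-0.5000, 0.8660); cell (3,1); t to first gridline: x 0.6400, y 0.9238 (then +2.0000 / +1.1547)
    (2,1) via x @ 0.6400
    (2,2) via y @ 0.9238
    (2,3) via y @ 2.0785
    (1,3) via x @ 2.6400
    (1,4) via y @ 3.2332
    (1,5) via y @ 4.3879
    (0,5) via x @ 4.6400  # hit
  → r_4 = 4.6400

ranges = [0.4000, 0.2309, 1.9399, 4.6400]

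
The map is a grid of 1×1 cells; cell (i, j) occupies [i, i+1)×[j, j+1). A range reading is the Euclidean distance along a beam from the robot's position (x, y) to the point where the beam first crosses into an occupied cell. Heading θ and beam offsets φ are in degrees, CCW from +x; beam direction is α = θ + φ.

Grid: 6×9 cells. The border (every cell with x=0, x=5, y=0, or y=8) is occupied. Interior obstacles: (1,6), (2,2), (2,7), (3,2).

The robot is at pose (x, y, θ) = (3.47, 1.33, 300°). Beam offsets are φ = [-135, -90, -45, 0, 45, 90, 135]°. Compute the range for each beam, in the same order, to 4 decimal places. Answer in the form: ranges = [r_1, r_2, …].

beam 1: φ=-135°, α=165°
  direction (-0.9659, 0.2588); cell (3,1); t to first gridline: x 0.4866, y 2.5887 (then +1.0353 / +3.8637)
    (2,1) via x @ 0.4866
    (1,1) via x @ 1.5219
    (0,1) via x @ 2.5571  # hit
  → r_1 = 2.5571
beam 2: φ=-90°, α=210°
  direction (-0.8660, -0.5000); cell (3,1); t to first gridline: x 0.5427, y 0.6600 (then +1.1547 / +2.0000)
    (2,1) via x @ 0.5427
    (2,0) via y @ 0.6600  # hit
  → r_2 = 0.6600
beam 3: φ=-45°, α=255°
  direction (-0.2588, -0.9659); cell (3,1); t to first gridline: x 1.8159, y 0.3416 (then +3.8637 / +1.0353)
    (3,0) via y @ 0.3416  # hit
  → r_3 = 0.3416
beam 4: φ=0°, α=300°
  direction (0.5000, -0.8660); cell (3,1); t to first gridline: x 1.0600, y 0.3811 (then +2.0000 / +1.1547)
    (3,0) via y @ 0.3811  # hit
  → r_4 = 0.3811
beam 5: φ=45°, α=345°
  direction (0.9659, -0.2588); cell (3,1); t to first gridline: x 0.5487, y 1.2750 (then +1.0353 / +3.8637)
    (4,1) via x @ 0.5487
    (4,0) via y @ 1.2750  # hit
  → r_5 = 1.2750
beam 6: φ=90°, α=30°
  direction (0.8660, 0.5000); cell (3,1); t to first gridline: x 0.6120, y 1.3400 (then +1.1547 / +2.0000)
    (4,1) via x @ 0.6120
    (4,2) via y @ 1.3400
    (5,2) via x @ 1.7667  # hit
  → r_6 = 1.7667
beam 7: φ=135°, α=75°
  direction (0.2588, 0.9659); cell (3,1); t to first gridline: x 2.0478, y 0.6936 (then +3.8637 / +1.0353)
    (3,2) via y @ 0.6936  # hit
  → r_7 = 0.6936

ranges = [2.5571, 0.6600, 0.3416, 0.3811, 1.2750, 1.7667, 0.6936]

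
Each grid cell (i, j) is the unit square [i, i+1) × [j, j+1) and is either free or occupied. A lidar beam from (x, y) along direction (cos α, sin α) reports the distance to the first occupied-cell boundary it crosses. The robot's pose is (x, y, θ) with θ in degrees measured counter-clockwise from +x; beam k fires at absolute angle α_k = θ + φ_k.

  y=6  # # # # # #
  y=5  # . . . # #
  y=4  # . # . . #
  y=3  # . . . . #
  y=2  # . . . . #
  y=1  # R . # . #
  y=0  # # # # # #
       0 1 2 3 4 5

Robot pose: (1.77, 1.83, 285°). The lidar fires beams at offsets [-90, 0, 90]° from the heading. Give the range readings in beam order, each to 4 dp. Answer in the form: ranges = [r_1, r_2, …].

beam 1: φ=-90°, α=195°
  dir = (cos 195°, sin 195°) = (-0.9659, -0.2588); from cell (1,1)
  next x-line at t=0.7972, next y-line at t=3.2069; Δt_x=1.0353, Δt_y=3.8637
    x: enter (0,1) at t=0.7972 ← occupied
  → r_1 = 0.7972
beam 2: φ=0°, α=285°
  dir = (cos 285°, sin 285°) = (0.2588, -0.9659); from cell (1,1)
  next x-line at t=0.8887, next y-line at t=0.8593; Δt_x=3.8637, Δt_y=1.0353
    y: enter (1,0) at t=0.8593 ← occupied
  → r_2 = 0.8593
beam 3: φ=90°, α=15°
  dir = (cos 15°, sin 15°) = (0.9659, 0.2588); from cell (1,1)
  next x-line at t=0.2381, next y-line at t=0.6568; Δt_x=1.0353, Δt_y=3.8637
    x: enter (2,1) at t=0.2381
    y: enter (2,2) at t=0.6568
    x: enter (3,2) at t=1.2734
    x: enter (4,2) at t=2.3087
    x: enter (5,2) at t=3.3439 ← occupied
  → r_3 = 3.3439

ranges = [0.7972, 0.8593, 3.3439]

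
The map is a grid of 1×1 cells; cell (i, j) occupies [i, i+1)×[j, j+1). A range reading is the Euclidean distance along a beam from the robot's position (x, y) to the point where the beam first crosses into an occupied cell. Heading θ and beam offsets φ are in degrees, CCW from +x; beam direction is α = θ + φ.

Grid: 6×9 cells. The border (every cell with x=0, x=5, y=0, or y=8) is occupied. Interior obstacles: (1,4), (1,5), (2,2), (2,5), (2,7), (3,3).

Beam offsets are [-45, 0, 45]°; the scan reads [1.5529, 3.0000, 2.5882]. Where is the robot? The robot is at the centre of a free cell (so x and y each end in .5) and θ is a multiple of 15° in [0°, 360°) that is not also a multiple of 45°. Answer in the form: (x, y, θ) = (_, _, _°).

(x, y, θ) = (3.5, 4.5, 60°)

Enumerate (i+0.5, j+0.5, θ) over the 22 free cells and 16 admissible headings. For each, cast all 3 beams and compare to the given ranges.
  (2.5, 6.5, 60°): beam 1 = 2.5882 ≠ 1.5529 ✗
  (4.5, 3.5, 105°): beam 1 = 1.0000 ≠ 1.5529 ✗
  (1.5, 2.5, 60°): beam 1 = 0.5176 ≠ 1.5529 ✗
  …
  (3.5, 4.5, 60°): r_1=1.5529, r_2=3.0000, r_3=2.5882 — all match ✓
No second candidate reproduces the full scan.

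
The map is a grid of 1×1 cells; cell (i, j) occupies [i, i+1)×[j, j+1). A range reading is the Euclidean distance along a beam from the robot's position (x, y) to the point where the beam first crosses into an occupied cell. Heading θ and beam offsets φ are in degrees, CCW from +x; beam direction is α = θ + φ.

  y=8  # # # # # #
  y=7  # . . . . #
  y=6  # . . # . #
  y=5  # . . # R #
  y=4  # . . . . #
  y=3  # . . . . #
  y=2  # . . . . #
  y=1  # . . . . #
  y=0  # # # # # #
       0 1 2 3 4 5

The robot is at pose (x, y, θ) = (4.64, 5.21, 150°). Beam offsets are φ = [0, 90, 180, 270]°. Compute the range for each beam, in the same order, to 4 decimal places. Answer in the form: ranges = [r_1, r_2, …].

ranges = [0.7390, 4.8613, 0.4157, 0.7200]

beam 1: φ=0°, α=150°
  dir = (cos 150°, sin 150°) = (-0.8660, 0.5000); from cell (4,5)
  next x-line at t=0.7390, next y-line at t=1.5800; Δt_x=1.1547, Δt_y=2.0000
    x: enter (3,5) at t=0.7390 ← occupied
  → r_1 = 0.7390
beam 2: φ=90°, α=240°
  dir = (cos 240°, sin 240°) = (-0.5000, -0.8660); from cell (4,5)
  next x-line at t=1.2800, next y-line at t=0.2425; Δt_x=2.0000, Δt_y=1.1547
    y: enter (4,4) at t=0.2425
    x: enter (3,4) at t=1.2800
    y: enter (3,3) at t=1.3972
    y: enter (3,2) at t=2.5519
    x: enter (2,2) at t=3.2800
    y: enter (2,1) at t=3.7066
    y: enter (2,0) at t=4.8613 ← occupied
  → r_2 = 4.8613
beam 3: φ=180°, α=330°
  dir = (cos 330°, sin 330°) = (0.8660, -0.5000); from cell (4,5)
  next x-line at t=0.4157, next y-line at t=0.4200; Δt_x=1.1547, Δt_y=2.0000
    x: enter (5,5) at t=0.4157 ← occupied
  → r_3 = 0.4157
beam 4: φ=270°, α=60°
  dir = (cos 60°, sin 60°) = (0.5000, 0.8660); from cell (4,5)
  next x-line at t=0.7200, next y-line at t=0.9122; Δt_x=2.0000, Δt_y=1.1547
    x: enter (5,5) at t=0.7200 ← occupied
  → r_4 = 0.7200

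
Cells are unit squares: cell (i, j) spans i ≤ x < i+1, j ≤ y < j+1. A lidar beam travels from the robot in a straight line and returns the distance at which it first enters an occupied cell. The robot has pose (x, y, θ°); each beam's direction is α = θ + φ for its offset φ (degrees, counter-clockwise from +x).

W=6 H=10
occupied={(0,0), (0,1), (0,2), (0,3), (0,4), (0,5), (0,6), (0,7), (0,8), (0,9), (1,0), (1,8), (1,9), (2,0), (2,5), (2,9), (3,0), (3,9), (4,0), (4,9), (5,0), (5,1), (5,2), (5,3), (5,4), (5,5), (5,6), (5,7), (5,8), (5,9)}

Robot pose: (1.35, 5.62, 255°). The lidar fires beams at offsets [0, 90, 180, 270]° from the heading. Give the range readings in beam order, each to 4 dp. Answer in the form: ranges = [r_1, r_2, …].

beam 1: φ=0°, α=255°
  direction (-0.2588, -0.9659); cell (1,5); t to first gridline: x 1.3523, y 0.6419 (then +3.8637 / +1.0353)
    (1,4) via y @ 0.6419
    (0,4) via x @ 1.3523  # hit
  → r_1 = 1.3523
beam 2: φ=90°, α=345°
  direction (0.9659, -0.2588); cell (1,5); t to first gridline: x 0.6729, y 2.3955 (then +1.0353 / +3.8637)
    (2,5) via x @ 0.6729  # hit
  → r_2 = 0.6729
beam 3: φ=180°, α=75°
  direction (0.2588, 0.9659); cell (1,5); t to first gridline: x 2.5114, y 0.3934 (then +3.8637 / +1.0353)
    (1,6) via y @ 0.3934
    (1,7) via y @ 1.4287
    (1,8) via y @ 2.4640  # hit
  → r_3 = 2.4640
beam 4: φ=270°, α=165°
  direction (-0.9659, 0.2588); cell (1,5); t to first gridline: x 0.3623, y 1.4682 (then +1.0353 / +3.8637)
    (0,5) via x @ 0.3623  # hit
  → r_4 = 0.3623

ranges = [1.3523, 0.6729, 2.4640, 0.3623]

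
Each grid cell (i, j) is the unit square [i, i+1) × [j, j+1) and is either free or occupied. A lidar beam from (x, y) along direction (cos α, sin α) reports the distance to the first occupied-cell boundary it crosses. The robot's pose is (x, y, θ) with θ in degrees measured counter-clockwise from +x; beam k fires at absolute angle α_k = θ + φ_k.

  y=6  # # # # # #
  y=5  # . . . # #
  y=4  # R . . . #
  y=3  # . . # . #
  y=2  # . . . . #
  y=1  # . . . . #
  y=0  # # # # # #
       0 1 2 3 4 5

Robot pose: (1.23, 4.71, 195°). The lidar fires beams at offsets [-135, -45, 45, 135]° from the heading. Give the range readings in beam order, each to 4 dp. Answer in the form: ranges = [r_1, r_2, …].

ranges = [1.4896, 0.2656, 0.4600, 2.0438]

beam 1: φ=-135°, α=60°
  cosα=0.5000 sinα=0.8660 | (1,4) | tMaxX 1.5400 tMaxY 0.3349 | tΔX 2.0000 tΔY 1.1547
    t=0.3349 [y] (1,5)
    t=1.4896 [y] (1,6) — stop
  → r_1 = 1.4896
beam 2: φ=-45°, α=150°
  cosα=-0.8660 sinα=0.5000 | (1,4) | tMaxX 0.2656 tMaxY 0.5800 | tΔX 1.1547 tΔY 2.0000
    t=0.2656 [x] (0,4) — stop
  → r_2 = 0.2656
beam 3: φ=45°, α=240°
  cosα=-0.5000 sinα=-0.8660 | (1,4) | tMaxX 0.4600 tMaxY 0.8198 | tΔX 2.0000 tΔY 1.1547
    t=0.4600 [x] (0,4) — stop
  → r_3 = 0.4600
beam 4: φ=135°, α=330°
  cosα=0.8660 sinα=-0.5000 | (1,4) | tMaxX 0.8891 tMaxY 1.4200 | tΔX 1.1547 tΔY 2.0000
    t=0.8891 [x] (2,4)
    t=1.4200 [y] (2,3)
    t=2.0438 [x] (3,3) — stop
  → r_4 = 2.0438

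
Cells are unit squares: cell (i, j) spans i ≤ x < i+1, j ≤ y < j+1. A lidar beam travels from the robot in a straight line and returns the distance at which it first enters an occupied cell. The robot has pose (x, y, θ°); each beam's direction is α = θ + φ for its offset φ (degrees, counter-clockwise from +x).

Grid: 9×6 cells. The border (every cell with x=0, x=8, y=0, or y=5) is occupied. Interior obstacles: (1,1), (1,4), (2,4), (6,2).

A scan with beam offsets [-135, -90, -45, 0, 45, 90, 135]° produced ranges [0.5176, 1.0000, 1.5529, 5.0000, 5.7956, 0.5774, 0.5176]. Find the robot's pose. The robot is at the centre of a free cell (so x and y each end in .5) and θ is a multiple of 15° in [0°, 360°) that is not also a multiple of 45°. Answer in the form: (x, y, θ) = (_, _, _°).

Enumerate (i+0.5, j+0.5, θ) over the 24 free cells and 16 admissible headings. For each, cast all 7 beams and compare to the given ranges.
  (3.5, 3.5, 240°): beam 1 = 1.5529 ≠ 0.5176 ✗
  (3.5, 4.5, 240°): beam 2 = 0.5774 ≠ 1.0000 ✗
  (3.5, 1.5, 30°): beam 2 = 0.5774 ≠ 1.0000 ✗
  (3.5, 1.5, 285°): beam 1 = 2.8868 ≠ 0.5176 ✗
  …
  (1.5, 3.5, 330°): r_1=0.5176, r_2=1.0000, r_3=1.5529, r_4=5.0000, r_5=5.7956, r_6=0.5774, r_7=0.5176 — all match ✓
Unique over the lattice → pose = (1.5, 3.5, 330°).

(x, y, θ) = (1.5, 3.5, 330°)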